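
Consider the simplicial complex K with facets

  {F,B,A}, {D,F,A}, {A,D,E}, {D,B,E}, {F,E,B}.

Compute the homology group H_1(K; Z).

H_1 ≅ Z.

Fix the vertex order A < B < D < E < F and write every simplex with vertices in increasing order. Then dim K = 2 and the simplices of K are:

  0-simplices (5): A, B, D, E, F
  1-simplices (10): AB, AD, AE, AF, BD, BE, BF, DE, DF, EF
  2-simplices (5): ABF, ADE, ADF, BDE, BEF

giving chain groups C_0 ≅ Z^5, C_1 ≅ Z^10, C_2 ≅ Z^5.

∂_1: C_1 → C_0 maps an edge to its endpoints' difference, ∂[p,q] = q − p.
The resulting 5×10 matrix has rank 4, and its Smith normal form has invariant factors (1,1,1,1).

∂_2: C_2 → C_1 sends each 2-simplex [p,q,r] to [q,r] − [p,r] + [p,q]. For instance
  ∂ABF = BF − AF + AB,
  ∂BDE = DE − BE + BD.
The resulting 10×5 matrix has rank 5, and its Smith normal form has invariant factors (1,1,1,1,1).

From H_k ≅ ker(∂_k) / im(∂_{k+1}) we obtain:

  H_1: rank ker ∂_1 − rank ∂_2 = (10 − 4) − 5 = 1, and the invariant factors of ∂_2 are all 1, so H_1 = Z.

(K is a triangulation of the Möbius band.)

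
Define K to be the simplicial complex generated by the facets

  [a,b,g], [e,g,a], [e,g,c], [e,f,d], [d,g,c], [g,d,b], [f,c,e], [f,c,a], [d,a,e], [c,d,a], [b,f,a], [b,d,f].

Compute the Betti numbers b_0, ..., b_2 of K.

b_0 = 1, b_1 = 0, b_2 = 0.

Take the total order a < b < c < d < e < f < g on the vertex set. Then K (dimension 2) consists of the simplices:

  0-simplices (7): a, b, c, d, e, f, g
  1-simplices (18): ab, ac, ad, ae, af, ag, bd, bf, bg, cd, ce, cf, cg, de, df, dg, ef, eg
  2-simplices (12): abf, abg, acd, acf, ade, aeg, bdf, bdg, cdg, cef, ceg, def

Hence C_0 ≅ Z^7, C_1 ≅ Z^18, C_2 ≅ Z^12.

The boundary map ∂_1: C_1 → C_0 sends each edge [p,q] (with p < q) to q − p. For instance
  ∂bf = f − b.
As a 7×18 matrix over Z this has rank 6, with invariant factors (1,1,1,1,1,1).

The boundary map ∂_2: C_2 → C_1 sends each 2-simplex [p,q,r] to [q,r] − [p,r] + [p,q]. For instance
  ∂cef = ef − cf + ce,
  ∂def = ef − df + de.
This gives a 18×12 integer matrix of rank 12; reducing to Smith normal form yields diagonal entries (1,1,1,1,1,1,1,1,1,1,1,2).

Now H_k = ker ∂_k / im ∂_{k+1}, so:

  H_0: rank C_0 − rank ∂_1 = 7 − 6 = 1, and the invariant factors of ∂_1 are all 1, so H_0 ≅ Z.
  H_1: rank ker ∂_1 − rank ∂_2 = (18 − 6) − 12 = 0, and ∂_2 has invariant factor 2 > 1, so H_1 ≅ Z/2.
  H_2: rank ker ∂_2 − rank ∂_3 = (12 − 12) − 0 = 0, and there is no ∂_3, so H_2 ≅ 0.

Hence the Betti numbers are b_0 = 1, b_1 = 0, b_2 = 0.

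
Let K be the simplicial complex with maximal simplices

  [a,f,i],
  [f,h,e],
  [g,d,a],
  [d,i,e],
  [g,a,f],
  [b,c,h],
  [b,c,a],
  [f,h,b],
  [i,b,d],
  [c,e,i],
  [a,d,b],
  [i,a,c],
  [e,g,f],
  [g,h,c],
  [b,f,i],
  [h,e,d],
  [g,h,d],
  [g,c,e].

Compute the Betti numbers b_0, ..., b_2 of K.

b_0 = 1, b_1 = 1, b_2 = 0.

We work with the vertex ordering a < b < c < d < e < f < g < h < i. The simplices of K, each written with vertices in increasing order, are:

  0-simplices (9): a, b, c, d, e, f, g, h, i
  1-simplices (27): ab, ac, ad, af, ag, ai, bc, bd, bf, bh, bi, ce, cg, ch, ci, de, dg, dh, di, ef, eg, eh, ei, fg, fh, fi, gh
  2-simplices (18): abc, abd, aci, adg, afg, afi, bch, bdi, bfh, bfi, ceg, cei, cgh, deh, dei, dgh, efg, efh

Hence C_0 ≅ Z^9, C_1 ≅ Z^27, C_2 ≅ Z^18.

The boundary map ∂_1: C_1 → C_0 sends each edge [p,q] (with p < q) to q − p. For instance
  ∂cg = g − c.
As a 9×27 matrix over Z this has rank 8, with invariant factors (1,1,1,1,1,1,1,1).

Boundary ∂_2: C_2 → C_1 acts by ∂[p,q,r] = [q,r] − [p,r] + [p,q]. For instance
  ∂bfi = fi − bi + bf,
  ∂afg = fg − ag + af.
The 27×18 boundary matrix has rank 18 and Smith normal form diag(1,1,1,1,1,1,1,1,1,1,1,1,1,1,1,1,1,2).

From H_k ≅ ker(∂_k) / im(∂_{k+1}) we obtain:

  H_0: rank C_0 − rank ∂_1 = 9 − 8 = 1, and the invariant factors of ∂_1 are all 1, so H_0 ≅ Z.
  H_1: rank ker ∂_1 − rank ∂_2 = (27 − 8) − 18 = 1, and ∂_2 has invariant factor 2 > 1, so H_1 ≅ Z ⊕ Z/2.
  H_2: rank ker ∂_2 − rank ∂_3 = (18 − 18) − 0 = 0, and there is no ∂_3, so H_2 ≅ 0.

(K is a triangulation of the Klein bottle.)

Hence the Betti numbers are b_0 = 1, b_1 = 1, b_2 = 0.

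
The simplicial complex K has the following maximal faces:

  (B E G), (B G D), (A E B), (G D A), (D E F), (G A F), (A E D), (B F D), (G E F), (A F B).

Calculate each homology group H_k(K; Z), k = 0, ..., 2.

H_0 = Z,  H_1 = Z/2,  H_2 = 0.

We work with the vertex ordering A < B < D < E < F < G. The simplices of K, each written with vertices in increasing order, are:

  0-simplices (6): A, B, D, E, F, G
  1-simplices (15): AB, AD, AE, AF, AG, BD, BE, BF, BG, DE, DF, DG, EF, EG, FG
  2-simplices (10): ABE, ABF, ADE, ADG, AFG, BDF, BDG, BEG, DEF, EFG

giving chain groups C_0 ≅ Z^6, C_1 ≅ Z^15, C_2 ≅ Z^10.

Boundary ∂_1: C_1 → C_0 maps an edge to its endpoints' difference, ∂[p,q] = q − p. For instance
  ∂BG = G − B.
This gives a 6×15 integer matrix of rank 5; reducing to Smith normal form yields diagonal entries (1,1,1,1,1).

The boundary map ∂_2: C_2 → C_1 sends each 2-simplex [p,q,r] to [q,r] − [p,r] + [p,q]. For instance
  ∂DEF = EF − DF + DE,
  ∂BDG = DG − BG + BD.
The 15×10 boundary matrix has rank 10 and Smith normal form diag(1,1,1,1,1,1,1,1,1,2).

Reading off H_k = ker ∂_k / im ∂_{k+1}:

  H_0: rank C_0 − rank ∂_1 = 6 − 5 = 1, and the invariant factors of ∂_1 are all 1, so H_0 = Z.
  H_1: rank ker ∂_1 − rank ∂_2 = (15 − 5) − 10 = 0, and ∂_2 has invariant factor 2 > 1, so H_1 = Z/2.
  H_2: rank ker ∂_2 − rank ∂_3 = (10 − 10) − 0 = 0, and there is no ∂_3, so H_2 = 0.

As a check, the Euler characteristic is 6 − 15 + 10 = 1, which agrees with 1 − 0 + 0 = 1.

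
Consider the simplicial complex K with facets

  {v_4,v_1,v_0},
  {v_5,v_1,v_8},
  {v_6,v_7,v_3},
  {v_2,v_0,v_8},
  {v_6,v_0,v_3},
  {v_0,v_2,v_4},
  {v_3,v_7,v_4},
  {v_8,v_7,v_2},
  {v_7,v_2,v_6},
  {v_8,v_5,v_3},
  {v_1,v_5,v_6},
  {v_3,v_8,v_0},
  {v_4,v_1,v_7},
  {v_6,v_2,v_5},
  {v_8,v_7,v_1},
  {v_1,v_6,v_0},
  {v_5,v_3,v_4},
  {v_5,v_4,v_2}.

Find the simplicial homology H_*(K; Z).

H_0 = Z,  H_1 = Z^2,  H_2 = Z.

Take the total order v_0 < v_1 < v_2 < v_3 < v_4 < v_5 < v_6 < v_7 < v_8 on the vertex set. Then K (dimension 2) consists of the simplices:

  0-simplices (9): [v_0], [v_1], [v_2], [v_3], [v_4], [v_5], [v_6], [v_7], [v_8]
  1-simplices (27): (27 of them)
  2-simplices (18): (18 of them)

so the chain groups are C_0 ≅ Z^9, C_1 ≅ Z^27, C_2 ≅ Z^18.

Boundary ∂_1: C_1 → C_0 is given by ∂[p,q] = [q] − [p].
This gives a 9×27 integer matrix of rank 8; reducing to Smith normal form yields diagonal entries (1,1,1,1,1,1,1,1).

Boundary ∂_2: C_2 → C_1 acts by ∂[p,q,r] = [q,r] − [p,r] + [p,q]. For instance
  ∂[v_2,v_5,v_6] = [v_5,v_6] − [v_2,v_6] + [v_2,v_5],
  ∂[v_1,v_5,v_6] = [v_5,v_6] − [v_1,v_6] + [v_1,v_5].
The 27×18 boundary matrix has rank 17 and Smith normal form diag(1,1,1,1,1,1,1,1,1,1,1,1,1,1,1,1,1).

Now H_k = ker ∂_k / im ∂_{k+1}, so:

  H_0: rank C_0 − rank ∂_1 = 9 − 8 = 1, and the invariant factors of ∂_1 are all 1, so H_0 = Z.
  H_1: rank ker ∂_1 − rank ∂_2 = (27 − 8) − 17 = 2, and the invariant factors of ∂_2 are all 1, so H_1 = Z^2.
  H_2: rank ker ∂_2 − rank ∂_3 = (18 − 17) − 0 = 1, and there is no ∂_3, so H_2 = Z.

As a check, the Euler characteristic is 9 − 27 + 18 = 0, which agrees with 1 − 2 + 1 = 0.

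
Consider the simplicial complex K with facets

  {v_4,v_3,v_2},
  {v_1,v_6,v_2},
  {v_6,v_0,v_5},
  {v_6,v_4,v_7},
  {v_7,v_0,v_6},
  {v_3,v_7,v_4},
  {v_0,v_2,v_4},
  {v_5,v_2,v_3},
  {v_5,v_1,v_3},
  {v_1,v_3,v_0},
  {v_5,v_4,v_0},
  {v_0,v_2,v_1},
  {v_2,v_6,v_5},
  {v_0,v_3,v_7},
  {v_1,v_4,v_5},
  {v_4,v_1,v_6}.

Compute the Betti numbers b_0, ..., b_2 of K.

Order the vertices as v_0 < v_1 < v_2 < v_3 < v_4 < v_5 < v_6 < v_7. Listing each simplex with vertices in this order, K has dimension 2 with simplices:

  0-simplices (8): [v_0], [v_1], [v_2], [v_3], [v_4], [v_5], [v_6], [v_7]
  1-simplices (24): (24 of them)
  2-simplices (16): (16 of them)

Hence C_0 ≅ Z^8, C_1 ≅ Z^24, C_2 ≅ Z^16.

The boundary map ∂_1: C_1 → C_0 maps an edge to its endpoints' difference, ∂[p,q] = q − p. For instance
  ∂[v_3,v_7] = [v_7] − [v_3].
The 8×24 boundary matrix has rank 7 and Smith normal form diag(1,1,1,1,1,1,1).

Boundary ∂_2: C_2 → C_1 acts by ∂[p,q,r] = [q,r] − [p,r] + [p,q]. For instance
  ∂[v_0,v_1,v_2] = [v_1,v_2] − [v_0,v_2] + [v_0,v_1],
  ∂[v_1,v_3,v_5] = [v_3,v_5] − [v_1,v_5] + [v_1,v_3].
This gives a 24×16 integer matrix of rank 15; reducing to Smith normal form yields diagonal entries (1,1,1,1,1,1,1,1,1,1,1,1,1,1,1).

Computing H_k = (kernel of ∂_k) / (image of ∂_{k+1}):

  H_0: rank C_0 − rank ∂_1 = 8 − 7 = 1, and the invariant factors of ∂_1 are all 1, so H_0 ≅ Z.
  H_1: rank ker ∂_1 − rank ∂_2 = (24 − 7) − 15 = 2, and the invariant factors of ∂_2 are all 1, so H_1 ≅ Z^2.
  H_2: rank ker ∂_2 − rank ∂_3 = (16 − 15) − 0 = 1, and there is no ∂_3, so H_2 ≅ Z.

Hence the Betti numbers are b_0 = 1, b_1 = 2, b_2 = 1.

b_0 = 1, b_1 = 2, b_2 = 1.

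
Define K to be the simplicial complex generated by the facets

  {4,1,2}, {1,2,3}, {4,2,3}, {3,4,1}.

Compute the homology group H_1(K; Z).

H_1 ≅ 0.

Order the vertices as 1 < 2 < 3 < 4. Listing each simplex with vertices in this order, K has dimension 2 with simplices:

  0-simplices (4): [1], [2], [3], [4]
  1-simplices (6): [1,2], [1,3], [1,4], [2,3], [2,4], [3,4]
  2-simplices (4): [1,2,3], [1,2,4], [1,3,4], [2,3,4]

so the chain groups are C_0 ≅ Z^4, C_1 ≅ Z^6, C_2 ≅ Z^4.

The boundary map ∂_1: C_1 → C_0 sends each edge [p,q] (with p < q) to q − p.
This gives a 4×6 integer matrix of rank 3; reducing to Smith normal form yields diagonal entries (1,1,1).

Boundary ∂_2: C_2 → C_1 acts by ∂[p,q,r] = [q,r] − [p,r] + [p,q]. For instance
  ∂[1,2,4] = [2,4] − [1,4] + [1,2],
  ∂[1,3,4] = [3,4] − [1,4] + [1,3].
The resulting 6×4 matrix has rank 3, and its Smith normal form has invariant factors (1,1,1).

Reading off H_k = ker ∂_k / im ∂_{k+1}:

  H_1: rank ker ∂_1 − rank ∂_2 = (6 − 3) − 3 = 0, and the invariant factors of ∂_2 are all 1, so H_1 ≅ 0.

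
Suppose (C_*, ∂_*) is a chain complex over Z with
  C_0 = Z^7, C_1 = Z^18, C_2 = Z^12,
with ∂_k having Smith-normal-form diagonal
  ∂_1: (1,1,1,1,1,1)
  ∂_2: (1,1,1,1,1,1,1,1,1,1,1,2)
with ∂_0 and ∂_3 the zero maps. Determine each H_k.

H_0 ≅ Z,  H_1 ≅ Z/2Z,  H_2 = 0.

H_0: b_0 = 7 − 0 − 6 = 1; torsion from ∂_1 factors > 1: none. So H_0 ≅ Z.
H_1: b_1 = 18 − 6 − 12 = 0; torsion from ∂_2 factors > 1: [2]. So H_1 ≅ Z/2Z.
H_2: b_2 = 12 − 12 − 0 = 0; torsion from ∂_3 factors > 1: none. So H_2 ≅ 0.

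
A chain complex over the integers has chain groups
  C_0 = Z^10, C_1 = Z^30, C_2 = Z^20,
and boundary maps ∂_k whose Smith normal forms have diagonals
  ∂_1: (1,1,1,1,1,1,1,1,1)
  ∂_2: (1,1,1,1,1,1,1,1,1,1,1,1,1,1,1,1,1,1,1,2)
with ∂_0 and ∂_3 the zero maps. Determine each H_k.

H_0: b_0 = 10 − 0 − 9 = 1; torsion from ∂_1 factors > 1: none. So H_0 ≅ Z.
H_1: b_1 = 30 − 9 − 20 = 1; torsion from ∂_2 factors > 1: [2]. So H_1 ≅ Z × Z/2.
H_2: b_2 = 20 − 20 − 0 = 0; torsion from ∂_3 factors > 1: none. So H_2 ≅ 0.

H_0 ≅ Z,  H_1 ≅ Z × Z/2,  H_2 = 0.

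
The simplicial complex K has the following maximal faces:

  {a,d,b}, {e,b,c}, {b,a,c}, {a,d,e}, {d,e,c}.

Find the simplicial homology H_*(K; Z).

H_0 ≅ Z,  H_1 ≅ Z,  H_2 = 0.

Take the total order a < b < c < d < e on the vertex set. Then K (dimension 2) consists of the simplices:

  0-simplices (5): a, b, c, d, e
  1-simplices (10): ab, ac, ad, ae, bc, bd, be, cd, ce, de
  2-simplices (5): abc, abd, ade, bce, cde

giving chain groups C_0 ≅ Z^5, C_1 ≅ Z^10, C_2 ≅ Z^5.

Boundary ∂_1: C_1 → C_0 is given by ∂[p,q] = [q] − [p]. For instance
  ∂ab = b − a.
The 5×10 boundary matrix has rank 4 and Smith normal form diag(1,1,1,1).

Boundary ∂_2: C_2 → C_1 maps a triangle to the signed sum of its edges. For instance
  ∂ade = de − ae + ad,
  ∂bce = ce − be + bc.
The 10×5 boundary matrix has rank 5 and Smith normal form diag(1,1,1,1,1).

From H_k ≅ ker(∂_k) / im(∂_{k+1}) we obtain:

  H_0: rank C_0 − rank ∂_1 = 5 − 4 = 1, and the invariant factors of ∂_1 are all 1, so H_0 ≅ Z.
  H_1: rank ker ∂_1 − rank ∂_2 = (10 − 4) − 5 = 1, and the invariant factors of ∂_2 are all 1, so H_1 ≅ Z.
  H_2: rank ker ∂_2 − rank ∂_3 = (5 − 5) − 0 = 0, and there is no ∂_3, so H_2 ≅ 0.

As a check, the Euler characteristic is 5 − 10 + 5 = 0, which agrees with 1 − 1 + 0 = 0.
(K is a triangulation of the Möbius band.)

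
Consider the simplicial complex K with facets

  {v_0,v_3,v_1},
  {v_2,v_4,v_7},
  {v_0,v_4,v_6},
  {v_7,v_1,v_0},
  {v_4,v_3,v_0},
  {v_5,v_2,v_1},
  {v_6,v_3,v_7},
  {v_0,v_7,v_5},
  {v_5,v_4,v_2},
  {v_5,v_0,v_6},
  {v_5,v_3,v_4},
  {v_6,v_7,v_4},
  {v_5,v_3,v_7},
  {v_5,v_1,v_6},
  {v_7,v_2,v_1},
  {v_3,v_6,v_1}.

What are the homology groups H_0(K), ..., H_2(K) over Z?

Fix the vertex order v_0 < v_1 < v_2 < v_3 < v_4 < v_5 < v_6 < v_7 and write every simplex with vertices in increasing order. Then dim K = 2 and the simplices of K are:

  0-simplices (8): [v_0], [v_1], [v_2], [v_3], [v_4], [v_5], [v_6], [v_7]
  1-simplices (24): (24 of them)
  2-simplices (16): (16 of them)

so the chain groups are C_0 ≅ Z^8, C_1 ≅ Z^24, C_2 ≅ Z^16.

Boundary ∂_1: C_1 → C_0 sends each edge [p,q] (with p < q) to q − p. For instance
  ∂[v_1,v_5] = [v_5] − [v_1].
The 8×24 boundary matrix has rank 7 and Smith normal form diag(1,1,1,1,1,1,1).

∂_2: C_2 → C_1 maps a triangle to the signed sum of its edges. For instance
  ∂[v_0,v_3,v_4] = [v_3,v_4] − [v_0,v_4] + [v_0,v_3],
  ∂[v_3,v_6,v_7] = [v_6,v_7] − [v_3,v_7] + [v_3,v_6].
This gives a 24×16 integer matrix of rank 15; reducing to Smith normal form yields diagonal entries (1,1,1,1,1,1,1,1,1,1,1,1,1,1,1).

From H_k ≅ ker(∂_k) / im(∂_{k+1}) we obtain:

  H_0: rank C_0 − rank ∂_1 = 8 − 7 = 1, and the invariant factors of ∂_1 are all 1, so H_0 = Z.
  H_1: rank ker ∂_1 − rank ∂_2 = (24 − 7) − 15 = 2, and the invariant factors of ∂_2 are all 1, so H_1 = Z^2.
  H_2: rank ker ∂_2 − rank ∂_3 = (16 − 15) − 0 = 1, and there is no ∂_3, so H_2 = Z.

H_0 ≅ Z,  H_1 ≅ Z^2,  H_2 ≅ Z.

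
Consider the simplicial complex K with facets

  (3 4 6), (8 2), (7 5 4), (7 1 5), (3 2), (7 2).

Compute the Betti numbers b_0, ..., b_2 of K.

b_0 = 1, b_1 = 1, b_2 = 0.

Order the vertices as 1 < 2 < 3 < 4 < 5 < 6 < 7 < 8. Listing each simplex with vertices in this order, K has dimension 2 with simplices:

  0-simplices (8): [1], [2], [3], [4], [5], [6], [7], [8]
  1-simplices (11): [1,5], [1,7], [2,3], [2,7], [2,8], [3,4], [3,6], [4,5], [4,6], [4,7], [5,7]
  2-simplices (3): [1,5,7], [3,4,6], [4,5,7]

giving chain groups C_0 ≅ Z^8, C_1 ≅ Z^11, C_2 ≅ Z^3.

The boundary map ∂_1: C_1 → C_0 is given by ∂[p,q] = [q] − [p].
As a 8×11 matrix over Z this has rank 7, with invariant factors (1,1,1,1,1,1,1).

Boundary ∂_2: C_2 → C_1 sends each 2-simplex [p,q,r] to [q,r] − [p,r] + [p,q]. For instance
  ∂[4,5,7] = [5,7] − [4,7] + [4,5],
  ∂[3,4,6] = [4,6] − [3,6] + [3,4].
The resulting 11×3 matrix has rank 3, and its Smith normal form has invariant factors (1,1,1).

Computing H_k = (kernel of ∂_k) / (image of ∂_{k+1}):

  H_0: rank C_0 − rank ∂_1 = 8 − 7 = 1, and the invariant factors of ∂_1 are all 1, so H_0 = Z.
  H_1: rank ker ∂_1 − rank ∂_2 = (11 − 7) − 3 = 1, and the invariant factors of ∂_2 are all 1, so H_1 = Z.
  H_2: rank ker ∂_2 − rank ∂_3 = (3 − 3) − 0 = 0, and there is no ∂_3, so H_2 = 0.

As a check, the Euler characteristic is 8 − 11 + 3 = 0, which agrees with 1 − 1 + 0 = 0.

Hence the Betti numbers are b_0 = 1, b_1 = 1, b_2 = 0.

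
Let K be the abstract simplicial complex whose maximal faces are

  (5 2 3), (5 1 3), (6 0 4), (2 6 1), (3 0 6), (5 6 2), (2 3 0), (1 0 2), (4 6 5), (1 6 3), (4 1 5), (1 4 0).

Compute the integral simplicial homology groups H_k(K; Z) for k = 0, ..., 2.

We work with the vertex ordering 0 < 1 < 2 < 3 < 4 < 5 < 6. The simplices of K, each written with vertices in increasing order, are:

  0-simplices (7): [0], [1], [2], [3], [4], [5], [6]
  1-simplices (18): [0,1], [0,2], [0,3], [0,4], [0,6], [1,2], [1,3], [1,4], [1,5], [1,6], [2,3], [2,5], [2,6], [3,5], [3,6], [4,5], [4,6], [5,6]
  2-simplices (12): [0,1,2], [0,1,4], [0,2,3], [0,3,6], [0,4,6], [1,2,6], [1,3,5], [1,3,6], [1,4,5], [2,3,5], [2,5,6], [4,5,6]

Hence C_0 ≅ Z^7, C_1 ≅ Z^18, C_2 ≅ Z^12.

Boundary ∂_1: C_1 → C_0 sends each edge [p,q] (with p < q) to q − p. For instance
  ∂[0,2] = [2] − [0].
This gives a 7×18 integer matrix of rank 6; reducing to Smith normal form yields diagonal entries (1,1,1,1,1,1).

∂_2: C_2 → C_1 acts by ∂[p,q,r] = [q,r] − [p,r] + [p,q]. For instance
  ∂[2,5,6] = [5,6] − [2,6] + [2,5],
  ∂[0,3,6] = [3,6] − [0,6] + [0,3].
The resulting 18×12 matrix has rank 12, and its Smith normal form has invariant factors (1,1,1,1,1,1,1,1,1,1,1,2).

Computing H_k = (kernel of ∂_k) / (image of ∂_{k+1}):

  H_0: rank C_0 − rank ∂_1 = 7 − 6 = 1, and the invariant factors of ∂_1 are all 1, so H_0 = Z.
  H_1: rank ker ∂_1 − rank ∂_2 = (18 − 6) − 12 = 0, and ∂_2 has invariant factor 2 > 1, so H_1 = Z/2.
  H_2: rank ker ∂_2 − rank ∂_3 = (12 − 12) − 0 = 0, and there is no ∂_3, so H_2 = 0.

As a check, the Euler characteristic is 7 − 18 + 12 = 1, which agrees with 1 − 0 + 0 = 1.

H_0 ≅ Z,  H_1 ≅ Z/2,  H_2 = 0.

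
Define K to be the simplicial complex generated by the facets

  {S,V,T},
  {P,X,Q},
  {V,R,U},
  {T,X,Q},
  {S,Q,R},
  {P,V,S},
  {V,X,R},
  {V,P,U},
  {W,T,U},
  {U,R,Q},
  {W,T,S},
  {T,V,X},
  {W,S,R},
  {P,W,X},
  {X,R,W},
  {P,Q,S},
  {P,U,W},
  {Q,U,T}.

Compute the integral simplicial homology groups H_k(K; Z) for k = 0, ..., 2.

Order the vertices as P < Q < R < S < T < U < V < W < X. Listing each simplex with vertices in this order, K has dimension 2 with simplices:

  0-simplices (9): P, Q, R, S, T, U, V, W, X
  1-simplices (27): PQ, PS, PU, PV, PW, PX, QR, QS, QT, QU, QX, RS, RU, RV, RW, RX, ST, SV, SW, TU, TV, TW, TX, UV, UW, VX, WX
  2-simplices (18): PQS, PQX, PSV, PUV, PUW, PWX, QRS, QRU, QTU, QTX, RSW, RUV, RVX, RWX, STV, STW, TUW, TVX

giving chain groups C_0 ≅ Z^9, C_1 ≅ Z^27, C_2 ≅ Z^18.

∂_1: C_1 → C_0 maps an edge to its endpoints' difference, ∂[p,q] = q − p.
This gives a 9×27 integer matrix of rank 8; reducing to Smith normal form yields diagonal entries (1,1,1,1,1,1,1,1).

The boundary map ∂_2: C_2 → C_1 sends each 2-simplex [p,q,r] to [q,r] − [p,r] + [p,q]. For instance
  ∂RWX = WX − RX + RW,
  ∂STW = TW − SW + ST.
The resulting 27×18 matrix has rank 17, and its Smith normal form has invariant factors (1,1,1,1,1,1,1,1,1,1,1,1,1,1,1,1,1).

Reading off H_k = ker ∂_k / im ∂_{k+1}:

  H_0: rank C_0 − rank ∂_1 = 9 − 8 = 1, and the invariant factors of ∂_1 are all 1, so H_0 = Z.
  H_1: rank ker ∂_1 − rank ∂_2 = (27 − 8) − 17 = 2, and the invariant factors of ∂_2 are all 1, so H_1 = Z^2.
  H_2: rank ker ∂_2 − rank ∂_3 = (18 − 17) − 0 = 1, and there is no ∂_3, so H_2 = Z.

As a check, the Euler characteristic is 9 − 27 + 18 = 0, which agrees with 1 − 2 + 1 = 0.

H_0 = Z,  H_1 = Z^2,  H_2 = Z.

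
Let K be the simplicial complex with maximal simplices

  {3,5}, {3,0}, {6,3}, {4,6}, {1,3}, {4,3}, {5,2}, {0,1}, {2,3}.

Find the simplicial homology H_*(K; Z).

H_0 = Z,  H_1 = Z^3.

Take the total order 0 < 1 < 2 < 3 < 4 < 5 < 6 on the vertex set. Then K (dimension 1) consists of the simplices:

  0-simplices (7): [0], [1], [2], [3], [4], [5], [6]
  1-simplices (9): [0,1], [0,3], [1,3], [2,3], [2,5], [3,4], [3,5], [3,6], [4,6]

Hence C_0 ≅ Z^7, C_1 ≅ Z^9.

The boundary map ∂_1: C_1 → C_0 maps an edge to its endpoints' difference, ∂[p,q] = q − p.
The resulting 7×9 matrix has rank 6, and its Smith normal form has invariant factors (1,1,1,1,1,1).

Reading off H_k = ker ∂_k / im ∂_{k+1}:

  H_0: rank C_0 − rank ∂_1 = 7 − 6 = 1, and the invariant factors of ∂_1 are all 1, so H_0 ≅ Z.
  H_1: rank ker ∂_1 − rank ∂_2 = (9 − 6) − 0 = 3, and there is no ∂_2, so H_1 ≅ Z^3.

As a check, the Euler characteristic is 7 − 9 = -2, which agrees with 1 − 3 = -2.
(K is a triangulation of a wedge of 3 circles.)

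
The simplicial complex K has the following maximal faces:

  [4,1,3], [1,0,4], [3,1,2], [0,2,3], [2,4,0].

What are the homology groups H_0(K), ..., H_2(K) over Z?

H_0 ≅ Z,  H_1 ≅ Z,  H_2 = 0.

Take the total order 0 < 1 < 2 < 3 < 4 on the vertex set. Then K (dimension 2) consists of the simplices:

  0-simplices (5): [0], [1], [2], [3], [4]
  1-simplices (10): [0,1], [0,2], [0,3], [0,4], [1,2], [1,3], [1,4], [2,3], [2,4], [3,4]
  2-simplices (5): [0,1,4], [0,2,3], [0,2,4], [1,2,3], [1,3,4]

giving chain groups C_0 ≅ Z^5, C_1 ≅ Z^10, C_2 ≅ Z^5.

Boundary ∂_1: C_1 → C_0 is given by ∂[p,q] = [q] − [p]. For instance
  ∂[0,2] = [2] − [0].
The 5×10 boundary matrix has rank 4 and Smith normal form diag(1,1,1,1).

The boundary map ∂_2: C_2 → C_1 acts by ∂[p,q,r] = [q,r] − [p,r] + [p,q]. For instance
  ∂[0,2,3] = [2,3] − [0,3] + [0,2],
  ∂[0,2,4] = [2,4] − [0,4] + [0,2].
The resulting 10×5 matrix has rank 5, and its Smith normal form has invariant factors (1,1,1,1,1).

Reading off H_k = ker ∂_k / im ∂_{k+1}:

  H_0: rank C_0 − rank ∂_1 = 5 − 4 = 1, and the invariant factors of ∂_1 are all 1, so H_0 ≅ Z.
  H_1: rank ker ∂_1 − rank ∂_2 = (10 − 4) − 5 = 1, and the invariant factors of ∂_2 are all 1, so H_1 ≅ Z.
  H_2: rank ker ∂_2 − rank ∂_3 = (5 − 5) − 0 = 0, and there is no ∂_3, so H_2 ≅ 0.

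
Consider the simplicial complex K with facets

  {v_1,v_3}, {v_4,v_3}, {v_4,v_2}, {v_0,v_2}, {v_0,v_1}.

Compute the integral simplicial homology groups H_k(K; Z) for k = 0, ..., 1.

H_0 ≅ Z,  H_1 ≅ Z.

K has 5 vertices, 5 edges.
rank ∂_0 = 0, rank ∂_1 = 4 ⇒ b_0 = 5 − 0 − 4 = 1; all invariant factors of ∂_1 are 1 so no torsion. So H_0 ≅ Z.
rank ∂_1 = 4, rank ∂_2 = 0 ⇒ b_1 = 5 − 4 − 0 = 1. So H_1 ≅ Z.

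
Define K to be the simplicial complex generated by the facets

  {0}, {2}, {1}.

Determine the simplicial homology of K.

H_0 ≅ Z^3.

Take the total order 0 < 1 < 2 on the vertex set. Then K (dimension 0) consists of the simplices:

  0-simplices (3): [0], [1], [2]

so the chain groups are C_0 ≅ Z^3.

Reading off H_k = ker ∂_k / im ∂_{k+1}:

  H_0: rank C_0 − rank ∂_1 = 3 − 0 = 3, and there is no ∂_1, so H_0 = Z^3.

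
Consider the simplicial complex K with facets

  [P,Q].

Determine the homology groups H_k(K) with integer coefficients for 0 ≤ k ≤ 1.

Take the total order P < Q on the vertex set. Then K (dimension 1) consists of the simplices:

  0-simplices (2): P, Q
  1-simplices (1): PQ

giving chain groups C_0 ≅ Z^2, C_1 ≅ Z^1.

Boundary ∂_1: C_1 → C_0 maps an edge to its endpoints' difference, ∂[p,q] = q − p.
The resulting 2×1 matrix has rank 1, and its Smith normal form has invariant factors (1).

Reading off H_k = ker ∂_k / im ∂_{k+1}:

  H_0: rank C_0 − rank ∂_1 = 2 − 1 = 1, and the invariant factors of ∂_1 are all 1, so H_0 = Z.
  H_1: rank ker ∂_1 − rank ∂_2 = (1 − 1) − 0 = 0, and there is no ∂_2, so H_1 = 0.

As a check, the Euler characteristic is 2 − 1 = 1, which agrees with 1 − 0 = 1.

H_0 ≅ Z,  H_1 = 0.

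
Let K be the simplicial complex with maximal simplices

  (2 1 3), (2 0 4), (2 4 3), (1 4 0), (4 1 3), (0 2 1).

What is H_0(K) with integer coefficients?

H_0 ≅ Z.

We work with the vertex ordering 0 < 1 < 2 < 3 < 4. The simplices of K, each written with vertices in increasing order, are:

  0-simplices (5): [0], [1], [2], [3], [4]
  1-simplices (9): [0,1], [0,2], [0,4], [1,2], [1,3], [1,4], [2,3], [2,4], [3,4]
  2-simplices (6): [0,1,2], [0,1,4], [0,2,4], [1,2,3], [1,3,4], [2,3,4]

giving chain groups C_0 ≅ Z^5, C_1 ≅ Z^9, C_2 ≅ Z^6.

The boundary map ∂_1: C_1 → C_0 maps an edge to its endpoints' difference, ∂[p,q] = q − p.
The 5×9 boundary matrix has rank 4 and Smith normal form diag(1,1,1,1).

Boundary ∂_2: C_2 → C_1 acts by ∂[p,q,r] = [q,r] − [p,r] + [p,q]. For instance
  ∂[0,2,4] = [2,4] − [0,4] + [0,2],
  ∂[1,3,4] = [3,4] − [1,4] + [1,3].
The resulting 9×6 matrix has rank 5, and its Smith normal form has invariant factors (1,1,1,1,1).

From H_k ≅ ker(∂_k) / im(∂_{k+1}) we obtain:

  H_0: rank C_0 − rank ∂_1 = 5 − 4 = 1, and the invariant factors of ∂_1 are all 1, so H_0 ≅ Z.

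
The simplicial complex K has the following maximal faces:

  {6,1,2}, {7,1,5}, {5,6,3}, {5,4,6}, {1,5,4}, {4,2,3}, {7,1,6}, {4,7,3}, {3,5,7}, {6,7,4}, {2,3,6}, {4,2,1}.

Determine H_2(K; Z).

H_2 = 0.

Fix the vertex order 1 < 2 < 3 < 4 < 5 < 6 < 7 and write every simplex with vertices in increasing order. Then dim K = 2 and the simplices of K are:

  0-simplices (7): [1], [2], [3], [4], [5], [6], [7]
  1-simplices (18): [1,2], [1,4], [1,5], [1,6], [1,7], [2,3], [2,4], [2,6], [3,4], [3,5], [3,6], [3,7], [4,5], [4,6], [4,7], [5,6], [5,7], [6,7]
  2-simplices (12): [1,2,4], [1,2,6], [1,4,5], [1,5,7], [1,6,7], [2,3,4], [2,3,6], [3,4,7], [3,5,6], [3,5,7], [4,5,6], [4,6,7]

so the chain groups are C_0 ≅ Z^7, C_1 ≅ Z^18, C_2 ≅ Z^12.

The boundary map ∂_1: C_1 → C_0 is given by ∂[p,q] = [q] − [p].
The 7×18 boundary matrix has rank 6 and Smith normal form diag(1,1,1,1,1,1).

∂_2: C_2 → C_1 acts by ∂[p,q,r] = [q,r] − [p,r] + [p,q]. For instance
  ∂[2,3,6] = [3,6] − [2,6] + [2,3],
  ∂[1,4,5] = [4,5] − [1,5] + [1,4].
The resulting 18×12 matrix has rank 12, and its Smith normal form has invariant factors (1,1,1,1,1,1,1,1,1,1,1,2).

Reading off H_k = ker ∂_k / im ∂_{k+1}:

  H_2: rank ker ∂_2 − rank ∂_3 = (12 − 12) − 0 = 0, and there is no ∂_3, so H_2 = 0.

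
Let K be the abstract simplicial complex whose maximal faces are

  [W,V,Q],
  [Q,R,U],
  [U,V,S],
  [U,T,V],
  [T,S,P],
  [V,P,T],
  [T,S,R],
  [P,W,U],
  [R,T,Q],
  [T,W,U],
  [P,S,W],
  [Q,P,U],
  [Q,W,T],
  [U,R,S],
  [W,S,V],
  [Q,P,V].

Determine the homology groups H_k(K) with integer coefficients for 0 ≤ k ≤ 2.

K has 8 vertices, 24 edges, 16 triangles.
rank ∂_0 = 0, rank ∂_1 = 7 ⇒ b_0 = 8 − 0 − 7 = 1; all invariant factors of ∂_1 are 1 so no torsion. So H_0 = Z.
rank ∂_1 = 7, rank ∂_2 = 15 ⇒ b_1 = 24 − 7 − 15 = 2; all invariant factors of ∂_2 are 1 so no torsion. So H_1 = Z^2.
rank ∂_2 = 15, rank ∂_3 = 0 ⇒ b_2 = 16 − 15 − 0 = 1. So H_2 = Z.

H_0 ≅ Z,  H_1 ≅ Z^2,  H_2 ≅ Z.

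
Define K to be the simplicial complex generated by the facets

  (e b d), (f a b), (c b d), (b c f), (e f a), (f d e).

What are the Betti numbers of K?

Fix the vertex order a < b < c < d < e < f and write every simplex with vertices in increasing order. Then dim K = 2 and the simplices of K are:

  0-simplices (6): a, b, c, d, e, f
  1-simplices (12): ab, ae, af, bc, bd, be, bf, cd, cf, de, df, ef
  2-simplices (6): abf, aef, bcd, bcf, bde, def

Hence C_0 ≅ Z^6, C_1 ≅ Z^12, C_2 ≅ Z^6.

Boundary ∂_1: C_1 → C_0 sends each edge [p,q] (with p < q) to q − p.
The 6×12 boundary matrix has rank 5 and Smith normal form diag(1,1,1,1,1).

∂_2: C_2 → C_1 maps a triangle to the signed sum of its edges. For instance
  ∂bcd = cd − bd + bc,
  ∂bcf = cf − bf + bc.
The resulting 12×6 matrix has rank 6, and its Smith normal form has invariant factors (1,1,1,1,1,1).

Computing H_k = (kernel of ∂_k) / (image of ∂_{k+1}):

  H_0: rank C_0 − rank ∂_1 = 6 − 5 = 1, and the invariant factors of ∂_1 are all 1, so H_0 = Z.
  H_1: rank ker ∂_1 − rank ∂_2 = (12 − 5) − 6 = 1, and the invariant factors of ∂_2 are all 1, so H_1 = Z.
  H_2: rank ker ∂_2 − rank ∂_3 = (6 − 6) − 0 = 0, and there is no ∂_3, so H_2 = 0.

As a check, the Euler characteristic is 6 − 12 + 6 = 0, which agrees with 1 − 1 + 0 = 0.

Hence the Betti numbers are b_0 = 1, b_1 = 1, b_2 = 0.

b_0 = 1, b_1 = 1, b_2 = 0.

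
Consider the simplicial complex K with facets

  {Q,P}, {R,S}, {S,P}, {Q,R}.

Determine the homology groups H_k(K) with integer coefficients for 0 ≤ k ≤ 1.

We work with the vertex ordering P < Q < R < S. The simplices of K, each written with vertices in increasing order, are:

  0-simplices (4): P, Q, R, S
  1-simplices (4): PQ, PS, QR, RS

Hence C_0 ≅ Z^4, C_1 ≅ Z^4.

The boundary map ∂_1: C_1 → C_0 maps an edge to its endpoints' difference, ∂[p,q] = q − p. For instance
  ∂PS = S − P.
This gives a 4×4 integer matrix of rank 3; reducing to Smith normal form yields diagonal entries (1,1,1).

Now H_k = ker ∂_k / im ∂_{k+1}, so:

  H_0: rank C_0 − rank ∂_1 = 4 − 3 = 1, and the invariant factors of ∂_1 are all 1, so H_0 = Z.
  H_1: rank ker ∂_1 − rank ∂_2 = (4 − 3) − 0 = 1, and there is no ∂_2, so H_1 = Z.

H_0 ≅ Z,  H_1 ≅ Z.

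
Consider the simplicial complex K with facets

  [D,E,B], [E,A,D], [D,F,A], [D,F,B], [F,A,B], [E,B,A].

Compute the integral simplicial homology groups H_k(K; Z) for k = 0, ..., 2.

Take the total order A < B < D < E < F on the vertex set. Then K (dimension 2) consists of the simplices:

  0-simplices (5): A, B, D, E, F
  1-simplices (9): AB, AD, AE, AF, BD, BE, BF, DE, DF
  2-simplices (6): ABE, ABF, ADE, ADF, BDE, BDF

so the chain groups are C_0 ≅ Z^5, C_1 ≅ Z^9, C_2 ≅ Z^6.

The boundary map ∂_1: C_1 → C_0 maps an edge to its endpoints' difference, ∂[p,q] = q − p. For instance
  ∂BE = E − B.
As a 5×9 matrix over Z this has rank 4, with invariant factors (1,1,1,1).

∂_2: C_2 → C_1 acts by ∂[p,q,r] = [q,r] − [p,r] + [p,q]. For instance
  ∂ADF = DF − AF + AD,
  ∂ABE = BE − AE + AB.
The 9×6 boundary matrix has rank 5 and Smith normal form diag(1,1,1,1,1).

Now H_k = ker ∂_k / im ∂_{k+1}, so:

  H_0: rank C_0 − rank ∂_1 = 5 − 4 = 1, and the invariant factors of ∂_1 are all 1, so H_0 = Z.
  H_1: rank ker ∂_1 − rank ∂_2 = (9 − 4) − 5 = 0, and the invariant factors of ∂_2 are all 1, so H_1 = 0.
  H_2: rank ker ∂_2 − rank ∂_3 = (6 − 5) − 0 = 1, and there is no ∂_3, so H_2 = Z.

(K is a triangulation of the 2-sphere S^2.)

H_0 ≅ Z,  H_1 = 0,  H_2 ≅ Z.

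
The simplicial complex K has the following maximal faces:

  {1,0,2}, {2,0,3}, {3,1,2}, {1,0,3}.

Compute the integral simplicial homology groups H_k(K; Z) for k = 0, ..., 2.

Order the vertices as 0 < 1 < 2 < 3. Listing each simplex with vertices in this order, K has dimension 2 with simplices:

  0-simplices (4): [0], [1], [2], [3]
  1-simplices (6): [0,1], [0,2], [0,3], [1,2], [1,3], [2,3]
  2-simplices (4): [0,1,2], [0,1,3], [0,2,3], [1,2,3]

Hence C_0 ≅ Z^4, C_1 ≅ Z^6, C_2 ≅ Z^4.

∂_1: C_1 → C_0 maps an edge to its endpoints' difference, ∂[p,q] = q − p. For instance
  ∂[0,1] = [1] − [0].
This gives a 4×6 integer matrix of rank 3; reducing to Smith normal form yields diagonal entries (1,1,1).

Boundary ∂_2: C_2 → C_1 maps a triangle to the signed sum of its edges. For instance
  ∂[1,2,3] = [2,3] − [1,3] + [1,2],
  ∂[0,1,3] = [1,3] − [0,3] + [0,1].
This gives a 6×4 integer matrix of rank 3; reducing to Smith normal form yields diagonal entries (1,1,1).

Computing H_k = (kernel of ∂_k) / (image of ∂_{k+1}):

  H_0: rank C_0 − rank ∂_1 = 4 − 3 = 1, and the invariant factors of ∂_1 are all 1, so H_0 = Z.
  H_1: rank ker ∂_1 − rank ∂_2 = (6 − 3) − 3 = 0, and the invariant factors of ∂_2 are all 1, so H_1 = 0.
  H_2: rank ker ∂_2 − rank ∂_3 = (4 − 3) − 0 = 1, and there is no ∂_3, so H_2 = Z.

H_0 ≅ Z,  H_1 = 0,  H_2 ≅ Z.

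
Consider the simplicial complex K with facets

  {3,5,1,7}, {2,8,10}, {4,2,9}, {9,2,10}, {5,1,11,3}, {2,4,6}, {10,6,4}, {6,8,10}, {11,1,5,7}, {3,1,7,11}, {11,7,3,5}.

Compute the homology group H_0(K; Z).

Fix the vertex order 1 < 2 < 3 < 4 < 5 < 6 < 7 < 8 < 9 < 10 < 11 and write every simplex with vertices in increasing order. Then dim K = 3 and the simplices of K are:

  0-simplices (11): [1], [2], [3], [4], [5], [6], [7], [8], [9], [10], [11]
  1-simplices (22): (22 of them)
  2-simplices (16): [1,3,5], [1,3,7], [1,3,11], [1,5,7], [1,5,11], [1,7,11], [2,4,6], [2,4,9], [2,8,10], [2,9,10], [3,5,7], [3,5,11], [3,7,11], [4,6,10], [5,7,11], [6,8,10]
  3-simplices (5): [1,3,5,7], [1,3,5,11], [1,3,7,11], [1,5,7,11], [3,5,7,11]

giving chain groups C_0 ≅ Z^11, C_1 ≅ Z^22, C_2 ≅ Z^16, C_3 ≅ Z^5.

The boundary map ∂_1: C_1 → C_0 is given by ∂[p,q] = [q] − [p]. For instance
  ∂[3,11] = [11] − [3].
This gives a 11×22 integer matrix of rank 9; reducing to Smith normal form yields diagonal entries (1,1,1,1,1,1,1,1,1).

The boundary map ∂_2: C_2 → C_1 maps a triangle to the signed sum of its edges. For instance
  ∂[1,3,11] = [3,11] − [1,11] + [1,3],
  ∂[5,7,11] = [7,11] − [5,11] + [5,7].
The resulting 22×16 matrix has rank 12, and its Smith normal form has invariant factors (1,1,1,1,1,1,1,1,1,1,1,1).

The boundary map ∂_3: C_3 → C_2 sends each 3-simplex σ to the alternating sum Σ_i (−1)^i (σ with its i-th vertex removed). For instance
  ∂[1,3,7,11] = [3,7,11] − [1,7,11] + [1,3,11] − [1,3,7],
  ∂[1,3,5,7] = [3,5,7] − [1,5,7] + [1,3,7] − [1,3,5].
The 16×5 boundary matrix has rank 4 and Smith normal form diag(1,1,1,1).

Computing H_k = (kernel of ∂_k) / (image of ∂_{k+1}):

  H_0: rank C_0 − rank ∂_1 = 11 − 9 = 2, and the invariant factors of ∂_1 are all 1, so H_0 ≅ Z^2.

H_0 = Z^2.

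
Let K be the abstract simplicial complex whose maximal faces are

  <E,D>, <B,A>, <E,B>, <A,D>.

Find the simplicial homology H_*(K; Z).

H_0 = Z,  H_1 = Z.

We work with the vertex ordering A < B < D < E. The simplices of K, each written with vertices in increasing order, are:

  0-simplices (4): A, B, D, E
  1-simplices (4): AB, AD, BE, DE

Hence C_0 ≅ Z^4, C_1 ≅ Z^4.

The boundary map ∂_1: C_1 → C_0 sends each edge [p,q] (with p < q) to q − p.
The resulting 4×4 matrix has rank 3, and its Smith normal form has invariant factors (1,1,1).

Now H_k = ker ∂_k / im ∂_{k+1}, so:

  H_0: rank C_0 − rank ∂_1 = 4 − 3 = 1, and the invariant factors of ∂_1 are all 1, so H_0 = Z.
  H_1: rank ker ∂_1 − rank ∂_2 = (4 − 3) − 0 = 1, and there is no ∂_2, so H_1 = Z.

As a check, the Euler characteristic is 4 − 4 = 0, which agrees with 1 − 1 = 0.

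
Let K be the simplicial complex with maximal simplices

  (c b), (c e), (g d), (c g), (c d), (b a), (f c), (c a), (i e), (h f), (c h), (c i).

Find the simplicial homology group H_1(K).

We work with the vertex ordering a < b < c < d < e < f < g < h < i. The simplices of K, each written with vertices in increasing order, are:

  0-simplices (9): a, b, c, d, e, f, g, h, i
  1-simplices (12): ab, ac, bc, cd, ce, cf, cg, ch, ci, dg, ei, fh

Hence C_0 ≅ Z^9, C_1 ≅ Z^12.

Boundary ∂_1: C_1 → C_0 sends each edge [p,q] (with p < q) to q − p. For instance
  ∂ch = h − c.
The 9×12 boundary matrix has rank 8 and Smith normal form diag(1,1,1,1,1,1,1,1).

From H_k ≅ ker(∂_k) / im(∂_{k+1}) we obtain:

  H_1: rank ker ∂_1 − rank ∂_2 = (12 − 8) − 0 = 4, and there is no ∂_2, so H_1 ≅ Z^4.

(K is a triangulation of a wedge of 4 circles.)

H_1 ≅ Z^4.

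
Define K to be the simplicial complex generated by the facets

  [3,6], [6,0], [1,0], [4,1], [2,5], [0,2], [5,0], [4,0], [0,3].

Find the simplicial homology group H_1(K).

H_1 = Z^3.

We work with the vertex ordering 0 < 1 < 2 < 3 < 4 < 5 < 6. The simplices of K, each written with vertices in increasing order, are:

  0-simplices (7): [0], [1], [2], [3], [4], [5], [6]
  1-simplices (9): [0,1], [0,2], [0,3], [0,4], [0,5], [0,6], [1,4], [2,5], [3,6]

so the chain groups are C_0 ≅ Z^7, C_1 ≅ Z^9.

Boundary ∂_1: C_1 → C_0 maps an edge to its endpoints' difference, ∂[p,q] = q − p.
The resulting 7×9 matrix has rank 6, and its Smith normal form has invariant factors (1,1,1,1,1,1).

Now H_k = ker ∂_k / im ∂_{k+1}, so:

  H_1: rank ker ∂_1 − rank ∂_2 = (9 − 6) − 0 = 3, and there is no ∂_2, so H_1 ≅ Z^3.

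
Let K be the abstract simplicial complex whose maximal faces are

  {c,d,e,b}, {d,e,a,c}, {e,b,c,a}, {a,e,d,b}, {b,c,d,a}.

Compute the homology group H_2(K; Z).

H_2 ≅ 0.

We work with the vertex ordering a < b < c < d < e. The simplices of K, each written with vertices in increasing order, are:

  0-simplices (5): a, b, c, d, e
  1-simplices (10): ab, ac, ad, ae, bc, bd, be, cd, ce, de
  2-simplices (10): abc, abd, abe, acd, ace, ade, bcd, bce, bde, cde
  3-simplices (5): abcd, abce, abde, acde, bcde

so the chain groups are C_0 ≅ Z^5, C_1 ≅ Z^10, C_2 ≅ Z^10, C_3 ≅ Z^5.

Boundary ∂_1: C_1 → C_0 maps an edge to its endpoints' difference, ∂[p,q] = q − p.
The resulting 5×10 matrix has rank 4, and its Smith normal form has invariant factors (1,1,1,1).

The boundary map ∂_2: C_2 → C_1 acts by ∂[p,q,r] = [q,r] − [p,r] + [p,q]. For instance
  ∂ace = ce − ae + ac,
  ∂abc = bc − ac + ab.
This gives a 10×10 integer matrix of rank 6; reducing to Smith normal form yields diagonal entries (1,1,1,1,1,1).

∂_3: C_3 → C_2 sends each 3-simplex σ to the alternating sum Σ_i (−1)^i (σ with its i-th vertex removed). For instance
  ∂abcd = bcd − acd + abd − abc,
  ∂bcde = cde − bde + bce − bcd.
The resulting 10×5 matrix has rank 4, and its Smith normal form has invariant factors (1,1,1,1).

Reading off H_k = ker ∂_k / im ∂_{k+1}:

  H_2: rank ker ∂_2 − rank ∂_3 = (10 − 6) − 4 = 0, and the invariant factors of ∂_3 are all 1, so H_2 = 0.

(K is a triangulation of the 3-sphere S^3.)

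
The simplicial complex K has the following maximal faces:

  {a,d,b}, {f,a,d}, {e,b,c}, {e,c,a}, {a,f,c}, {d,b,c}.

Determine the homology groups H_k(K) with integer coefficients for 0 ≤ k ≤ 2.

H_0 ≅ Z,  H_1 ≅ Z,  H_2 = 0.

Fix the vertex order a < b < c < d < e < f and write every simplex with vertices in increasing order. Then dim K = 2 and the simplices of K are:

  0-simplices (6): a, b, c, d, e, f
  1-simplices (12): ab, ac, ad, ae, af, bc, bd, be, cd, ce, cf, df
  2-simplices (6): abd, ace, acf, adf, bcd, bce

giving chain groups C_0 ≅ Z^6, C_1 ≅ Z^12, C_2 ≅ Z^6.

The boundary map ∂_1: C_1 → C_0 is given by ∂[p,q] = [q] − [p].
This gives a 6×12 integer matrix of rank 5; reducing to Smith normal form yields diagonal entries (1,1,1,1,1).

∂_2: C_2 → C_1 acts by ∂[p,q,r] = [q,r] − [p,r] + [p,q]. For instance
  ∂adf = df − af + ad,
  ∂ace = ce − ae + ac.
As a 12×6 matrix over Z this has rank 6, with invariant factors (1,1,1,1,1,1).

Computing H_k = (kernel of ∂_k) / (image of ∂_{k+1}):

  H_0: rank C_0 − rank ∂_1 = 6 − 5 = 1, and the invariant factors of ∂_1 are all 1, so H_0 = Z.
  H_1: rank ker ∂_1 − rank ∂_2 = (12 − 5) − 6 = 1, and the invariant factors of ∂_2 are all 1, so H_1 = Z.
  H_2: rank ker ∂_2 − rank ∂_3 = (6 − 6) − 0 = 0, and there is no ∂_3, so H_2 = 0.

(K is a triangulation of the cylinder S^1 x I.)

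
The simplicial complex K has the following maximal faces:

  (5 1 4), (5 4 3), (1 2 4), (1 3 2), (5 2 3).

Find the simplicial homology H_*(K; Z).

Fix the vertex order 1 < 2 < 3 < 4 < 5 and write every simplex with vertices in increasing order. Then dim K = 2 and the simplices of K are:

  0-simplices (5): [1], [2], [3], [4], [5]
  1-simplices (10): [1,2], [1,3], [1,4], [1,5], [2,3], [2,4], [2,5], [3,4], [3,5], [4,5]
  2-simplices (5): [1,2,3], [1,2,4], [1,4,5], [2,3,5], [3,4,5]

Hence C_0 ≅ Z^5, C_1 ≅ Z^10, C_2 ≅ Z^5.

Boundary ∂_1: C_1 → C_0 maps an edge to its endpoints' difference, ∂[p,q] = q − p. For instance
  ∂[3,5] = [5] − [3].
The 5×10 boundary matrix has rank 4 and Smith normal form diag(1,1,1,1).

∂_2: C_2 → C_1 sends each 2-simplex [p,q,r] to [q,r] − [p,r] + [p,q]. For instance
  ∂[2,3,5] = [3,5] − [2,5] + [2,3],
  ∂[3,4,5] = [4,5] − [3,5] + [3,4].
The resulting 10×5 matrix has rank 5, and its Smith normal form has invariant factors (1,1,1,1,1).

From H_k ≅ ker(∂_k) / im(∂_{k+1}) we obtain:

  H_0: rank C_0 − rank ∂_1 = 5 − 4 = 1, and the invariant factors of ∂_1 are all 1, so H_0 ≅ Z.
  H_1: rank ker ∂_1 − rank ∂_2 = (10 − 4) − 5 = 1, and the invariant factors of ∂_2 are all 1, so H_1 ≅ Z.
  H_2: rank ker ∂_2 − rank ∂_3 = (5 − 5) − 0 = 0, and there is no ∂_3, so H_2 ≅ 0.

As a check, the Euler characteristic is 5 − 10 + 5 = 0, which agrees with 1 − 1 + 0 = 0.

H_0 ≅ Z,  H_1 ≅ Z,  H_2 = 0.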